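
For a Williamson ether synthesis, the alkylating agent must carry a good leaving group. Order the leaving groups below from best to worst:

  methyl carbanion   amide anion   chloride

chloride > amide anion > methyl carbanion

chloride: pKₐ(HCl) ≈ -7
amide anion: pKₐ(NH₃) ≈ 38 — extremely strong base; never a leaving group
methyl carbanion: pKₐ(CH₄) ≈ 48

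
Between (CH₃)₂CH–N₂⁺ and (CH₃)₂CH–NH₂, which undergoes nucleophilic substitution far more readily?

(CH₃)₂CH–N₂⁺

From (CH₃)₂CH–NH₂ the departing group would be NH₂⁻ (pKₐ(NH₃) ≈ 38). Extremely strong base; never a leaving group.
From (CH₃)₂CH–N₂⁺ the leaving group is N₂ (no meaningful conjugate acid; N₂ departs as an exceptionally stable neutral molecule).
(In practice (CH₃)₂CH–N₂⁺ is made from (CH₃)₂CH–NH₂ by diazotisation (NaNO₂ / HCl, 0 °C), generating a diazonium salt that expels N₂.)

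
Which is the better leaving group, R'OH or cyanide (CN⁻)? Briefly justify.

R'OH is the better leaving group.
pKₐ(R'OH₂⁺) ≈ -2.4 versus pKₐ(HCN) ≈ 9.2: R'OH is the much weaker base.
Neutral; leaves from a protonated ether (an oxonium ion, R–O(H)R'⁺).

R'OH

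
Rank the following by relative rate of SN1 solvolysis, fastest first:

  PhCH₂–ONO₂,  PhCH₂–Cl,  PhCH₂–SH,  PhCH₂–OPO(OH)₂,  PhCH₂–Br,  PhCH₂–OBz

Same R in every case — rank the leaving groups.
The more stable X⁻ (or X) is on its own — i.e. the weaker a base it is — the better a leaving group it makes.
PhCH₂–Br loses Br⁻: pKₐ(HBr) ≈ -9
PhCH₂–Cl loses Cl⁻: pKₐ(HCl) ≈ -7
PhCH₂–ONO₂ loses NO₃⁻: pKₐ(HNO₃) ≈ -1.3
PhCH₂–OPO(OH)₂ loses H₂PO₄⁻: pKₐ(H₃PO₄) ≈ 2.1
PhCH₂–OBz loses PhCOO⁻: pKₐ(C₆H₅COOH) ≈ 4.2
PhCH₂–SH loses HS⁻: pKₐ(H₂S) ≈ 7

PhCH₂–Br > PhCH₂–Cl > PhCH₂–ONO₂ > PhCH₂–OPO(OH)₂ > PhCH₂–OBz > PhCH₂–SH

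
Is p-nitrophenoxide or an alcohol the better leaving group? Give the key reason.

an alcohol is the better leaving group.
pKₐ(R'OH₂⁺) ≈ -2.4 versus pKₐ(p-nitrophenol) ≈ 7.2: an alcohol is the much weaker base.
Neutral; leaves from a protonated ether (an oxonium ion, R–O(H)R'⁺).

an alcohol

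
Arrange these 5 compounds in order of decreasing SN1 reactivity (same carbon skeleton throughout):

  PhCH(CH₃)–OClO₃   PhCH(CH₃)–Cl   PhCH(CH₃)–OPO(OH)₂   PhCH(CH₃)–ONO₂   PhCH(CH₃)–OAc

PhCH(CH₃)–OClO₃ > PhCH(CH₃)–Cl > PhCH(CH₃)–ONO₂ > PhCH(CH₃)–OPO(OH)₂ > PhCH(CH₃)–OAc

Identical carbon frameworks mean the comparison reduces to leaving-group quality.
Leaving-group ability tracks the stability of the departed species; conjugate-acid pKₐ is the usual yardstick (lower pKₐ → better LG).
PhCH(CH₃)–OClO₃ loses ClO₄⁻: pKₐ(HClO₄) ≈ -10
PhCH(CH₃)–Cl loses Cl⁻: pKₐ(HCl) ≈ -7
PhCH(CH₃)–ONO₂ loses NO₃⁻: pKₐ(HNO₃) ≈ -1.3
PhCH(CH₃)–OPO(OH)₂ loses H₂PO₄⁻: pKₐ(H₃PO₄) ≈ 2.1
PhCH(CH₃)–OAc loses AcO⁻: pKₐ(CH₃COOH) ≈ 4.8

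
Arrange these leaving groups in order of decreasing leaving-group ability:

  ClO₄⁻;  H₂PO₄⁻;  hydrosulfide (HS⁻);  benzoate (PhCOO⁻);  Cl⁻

ClO₄⁻: pKₐ(HClO₄) ≈ -10
Cl⁻: pKₐ(HCl) ≈ -7 — moderately weak base
H₂PO₄⁻: pKₐ(H₃PO₄) ≈ 2.1
benzoate (PhCOO⁻): pKₐ(C₆H₅COOH) ≈ 4.2
hydrosulfide (HS⁻): pKₐ(H₂S) ≈ 7 — larger and more polarisable than the oxygen analogue

ClO₄⁻ > Cl⁻ > H₂PO₄⁻ > benzoate (PhCOO⁻) > hydrosulfide (HS⁻)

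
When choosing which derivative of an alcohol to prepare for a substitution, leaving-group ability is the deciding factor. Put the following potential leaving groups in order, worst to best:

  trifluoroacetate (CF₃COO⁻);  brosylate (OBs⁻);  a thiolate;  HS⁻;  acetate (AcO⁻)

a thiolate < HS⁻ < acetate (AcO⁻) < trifluoroacetate (CF₃COO⁻) < brosylate (OBs⁻)

A good leaving group is a weak base: the lower the pKₐ of its conjugate acid, the more readily it departs.
brosylate (OBs⁻): pKₐ(p-BrC₆H₄SO₃H) ≈ -2.8
trifluoroacetate (CF₃COO⁻): pKₐ(CF₃COOH) ≈ 0.2
acetate (AcO⁻): pKₐ(CH₃COOH) ≈ 4.8
HS⁻: pKₐ(H₂S) ≈ 7
a thiolate: pKₐ(RSH (a thiol)) ≈ 10.5
The question asks for worst first, so the sequence is read in increasing leaving-group ability.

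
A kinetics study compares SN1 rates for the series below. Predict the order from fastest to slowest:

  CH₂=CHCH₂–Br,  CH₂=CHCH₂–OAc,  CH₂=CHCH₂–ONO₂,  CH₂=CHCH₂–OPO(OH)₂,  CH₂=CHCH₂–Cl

CH₂=CHCH₂–Br > CH₂=CHCH₂–Cl > CH₂=CHCH₂–ONO₂ > CH₂=CHCH₂–OPO(OH)₂ > CH₂=CHCH₂–OAc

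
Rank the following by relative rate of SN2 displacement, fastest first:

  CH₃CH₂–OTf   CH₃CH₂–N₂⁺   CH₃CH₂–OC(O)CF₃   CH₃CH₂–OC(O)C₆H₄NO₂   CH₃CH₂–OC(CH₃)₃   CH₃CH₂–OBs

CH₃CH₂–N₂⁺ > CH₃CH₂–OTf > CH₃CH₂–OBs > CH₃CH₂–OC(O)CF₃ > CH₃CH₂–OC(O)C₆H₄NO₂ > CH₃CH₂–OC(CH₃)₃

Same R in every case — rank the leaving groups.
Rank by basicity of the departing species: weakest base leaves most easily.
CH₃CH₂–N₂⁺ loses N₂: no meaningful conjugate acid; N₂ departs as an exceptionally stable neutral molecule
CH₃CH₂–OTf loses OTf⁻: pKₐ(CF₃SO₃H (triflic acid)) ≈ -14
CH₃CH₂–OBs loses OBs⁻: pKₐ(p-BrC₆H₄SO₃H) ≈ -2.8
CH₃CH₂–OC(O)CF₃ loses CF₃COO⁻: pKₐ(CF₃COOH) ≈ 0.2
CH₃CH₂–OC(O)C₆H₄NO₂ loses p-O₂N–C₆H₄–COO⁻: pKₐ(p-nitrobenzoic acid) ≈ 3.4
CH₃CH₂–OC(CH₃)₃ loses (CH₃)₃CO⁻: pKₐ(t-BuOH) ≈ 18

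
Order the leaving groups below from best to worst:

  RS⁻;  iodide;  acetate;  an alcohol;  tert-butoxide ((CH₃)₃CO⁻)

iodide: pKₐ(HI) ≈ -10
an alcohol: pKₐ(R'OH₂⁺) ≈ -2.4
acetate: pKₐ(CH₃COOH) ≈ 4.8
RS⁻: pKₐ(RSH (a thiol)) ≈ 10.5
tert-butoxide ((CH₃)₃CO⁻): pKₐ(t-BuOH) ≈ 18

iodide > an alcohol > acetate > RS⁻ > tert-butoxide ((CH₃)₃CO⁻)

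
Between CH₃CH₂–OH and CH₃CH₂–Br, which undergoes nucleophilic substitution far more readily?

CH₃CH₂–Br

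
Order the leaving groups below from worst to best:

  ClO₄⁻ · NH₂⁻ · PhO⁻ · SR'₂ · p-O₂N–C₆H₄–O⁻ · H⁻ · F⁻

ClO₄⁻: pKₐ(HClO₄) ≈ -10
SR'₂: pKₐ(R'₂SH⁺) ≈ -7
F⁻: pKₐ(HF) ≈ 3.2
p-O₂N–C₆H₄–O⁻: pKₐ(p-nitrophenol) ≈ 7.2 — nitro group delocalises the charge; the classic chromogenic LG
PhO⁻: pKₐ(C₆H₅OH (phenol)) ≈ 10
H⁻: pKₐ(H₂) ≈ 36 — extremely strong base; leaves only in special hydride-transfer contexts
NH₂⁻: pKₐ(NH₃) ≈ 38 — extremely strong base; never a leaving group
Listed from poorest to best leaving group as asked.

NH₂⁻ < H⁻ < PhO⁻ < p-O₂N–C₆H₄–O⁻ < F⁻ < SR'₂ < ClO₄⁻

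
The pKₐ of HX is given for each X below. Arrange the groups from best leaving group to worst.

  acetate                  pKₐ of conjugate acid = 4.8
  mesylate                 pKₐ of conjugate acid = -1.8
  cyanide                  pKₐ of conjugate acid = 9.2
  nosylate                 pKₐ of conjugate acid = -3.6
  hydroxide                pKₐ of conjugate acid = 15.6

nosylate > mesylate > acetate > cyanide > hydroxide

Lower conjugate-acid pKₐ ⇒ weaker base ⇒ better leaving group.
Sorting by the given values: nosylate (-3.6), mesylate (-1.8), acetate (4.8), cyanide (9.2), hydroxide (15.6).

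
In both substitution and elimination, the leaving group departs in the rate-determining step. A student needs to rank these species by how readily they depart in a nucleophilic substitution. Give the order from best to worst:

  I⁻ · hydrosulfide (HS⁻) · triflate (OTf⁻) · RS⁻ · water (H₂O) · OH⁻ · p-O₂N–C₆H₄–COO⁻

triflate (OTf⁻) > I⁻ > water (H₂O) > p-O₂N–C₆H₄–COO⁻ > hydrosulfide (HS⁻) > RS⁻ > OH⁻

Rank by basicity of the departing species: weakest base leaves most easily.
triflate (OTf⁻): pKₐ(CF₃SO₃H (triflic acid)) ≈ -14
I⁻: pKₐ(HI) ≈ -10 — large, highly polarisable; very weak base
water (H₂O): pKₐ(H₃O⁺) ≈ -1.7 — neutral; leaves from a protonated alcohol (R–OH₂⁺)
p-O₂N–C₆H₄–COO⁻: pKₐ(p-nitrobenzoic acid) ≈ 3.4
hydrosulfide (HS⁻): pKₐ(H₂S) ≈ 7
RS⁻: pKₐ(RSH (a thiol)) ≈ 10.5
OH⁻: pKₐ(H₂O) ≈ 15.7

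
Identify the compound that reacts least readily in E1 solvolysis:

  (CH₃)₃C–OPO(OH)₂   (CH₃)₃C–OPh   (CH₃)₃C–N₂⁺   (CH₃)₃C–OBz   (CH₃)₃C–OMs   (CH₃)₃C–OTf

The skeletons are identical, so relative rate is governed entirely by leaving-group ability.
The more stable X⁻ (or X) is on its own — i.e. the weaker a base it is — the better a leaving group it makes.
(CH₃)₃C–N₂⁺ loses N₂: no meaningful conjugate acid; N₂ departs as an exceptionally stable neutral molecule
(CH₃)₃C–OTf loses OTf⁻: pKₐ(CF₃SO₃H (triflic acid)) ≈ -14
(CH₃)₃C–OMs loses OMs⁻: pKₐ(CH₃SO₃H (MsOH)) ≈ -1.9
(CH₃)₃C–OPO(OH)₂ loses H₂PO₄⁻: pKₐ(H₃PO₄) ≈ 2.1
(CH₃)₃C–OBz loses PhCOO⁻: pKₐ(C₆H₅COOH) ≈ 4.2
(CH₃)₃C–OPh loses PhO⁻: pKₐ(C₆H₅OH (phenol)) ≈ 10

(CH₃)₃C–OPh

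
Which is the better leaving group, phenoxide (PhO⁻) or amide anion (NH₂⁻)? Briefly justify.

phenoxide (PhO⁻)

phenoxide (PhO⁻) is the better leaving group.
pKₐ(C₆H₅OH (phenol)) ≈ 10 versus pKₐ(NH₃) ≈ 38: phenoxide (PhO⁻) is the much weaker base.
Resonance into the ring helps, but still a poor LG.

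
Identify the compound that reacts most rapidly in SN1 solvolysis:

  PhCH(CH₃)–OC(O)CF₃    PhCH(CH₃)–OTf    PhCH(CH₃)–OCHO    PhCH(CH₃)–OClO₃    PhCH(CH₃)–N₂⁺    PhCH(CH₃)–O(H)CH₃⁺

Identical carbon frameworks mean the comparison reduces to leaving-group quality.
The more stable X⁻ (or X) is on its own — i.e. the weaker a base it is — the better a leaving group it makes.
PhCH(CH₃)–N₂⁺ loses N₂: no meaningful conjugate acid; N₂ departs as an exceptionally stable neutral molecule
PhCH(CH₃)–OTf loses OTf⁻: pKₐ(CF₃SO₃H (triflic acid)) ≈ -14
PhCH(CH₃)–OClO₃ loses ClO₄⁻: pKₐ(HClO₄) ≈ -10
PhCH(CH₃)–O(H)CH₃⁺ loses R'OH: pKₐ(R'OH₂⁺) ≈ -2.4
PhCH(CH₃)–OC(O)CF₃ loses CF₃COO⁻: pKₐ(CF₃COOH) ≈ 0.2
PhCH(CH₃)–OCHO loses HCOO⁻: pKₐ(HCOOH) ≈ 3.8

PhCH(CH₃)–N₂⁺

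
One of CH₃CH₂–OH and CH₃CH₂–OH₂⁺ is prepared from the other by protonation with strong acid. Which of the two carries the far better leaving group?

CH₃CH₂–OH₂⁺

From CH₃CH₂–OH the departing group would be OH⁻ (pKₐ(H₂O) ≈ 15.7). Strong base; essentially never leaves without prior activation.
From CH₃CH₂–OH₂⁺ the leaving group is H₂O (pKₐ(H₃O⁺) ≈ -1.7). Neutral; leaves from a protonated alcohol (R–OH₂⁺).
Protonation with strong acid works by converting the leaving group from hydroxide to neutral water, making CH₃CH₂–OH₂⁺ enormously more reactive.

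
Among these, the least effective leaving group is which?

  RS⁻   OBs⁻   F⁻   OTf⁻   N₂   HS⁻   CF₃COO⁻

RS⁻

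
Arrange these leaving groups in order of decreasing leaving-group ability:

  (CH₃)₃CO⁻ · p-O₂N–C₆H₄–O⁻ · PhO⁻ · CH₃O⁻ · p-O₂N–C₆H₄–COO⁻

p-O₂N–C₆H₄–COO⁻ > p-O₂N–C₆H₄–O⁻ > PhO⁻ > CH₃O⁻ > (CH₃)₃CO⁻

A good leaving group is a weak base: the lower the pKₐ of its conjugate acid, the more readily it departs.
p-O₂N–C₆H₄–COO⁻: pKₐ(p-nitrobenzoic acid) ≈ 3.4 — electron-withdrawing nitro group stabilises the carboxylate
p-O₂N–C₆H₄–O⁻: pKₐ(p-nitrophenol) ≈ 7.2
PhO⁻: pKₐ(C₆H₅OH (phenol)) ≈ 10 — resonance into the ring helps, but still a poor LG
CH₃O⁻: pKₐ(CH₃OH) ≈ 15.5
(CH₃)₃CO⁻: pKₐ(t-BuOH) ≈ 18 — bulky, strongly basic alkoxide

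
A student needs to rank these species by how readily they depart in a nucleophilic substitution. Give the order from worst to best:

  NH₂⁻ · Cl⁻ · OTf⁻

NH₂⁻ < Cl⁻ < OTf⁻

A good leaving group is a weak base: the lower the pKₐ of its conjugate acid, the more readily it departs.
OTf⁻: pKₐ(CF₃SO₃H (triflic acid)) ≈ -14
Cl⁻: pKₐ(HCl) ≈ -7
NH₂⁻: pKₐ(NH₃) ≈ 38
Reversing gives the worst-to-best order requested.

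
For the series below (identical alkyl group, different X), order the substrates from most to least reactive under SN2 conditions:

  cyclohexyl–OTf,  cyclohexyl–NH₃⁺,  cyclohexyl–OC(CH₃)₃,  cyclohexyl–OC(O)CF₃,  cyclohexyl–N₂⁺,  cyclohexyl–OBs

Identical carbon frameworks mean the comparison reduces to leaving-group quality.
Leaving-group ability tracks the stability of the departed species; conjugate-acid pKₐ is the usual yardstick (lower pKₐ → better LG).
cyclohexyl–N₂⁺ loses N₂: no meaningful conjugate acid; N₂ departs as an exceptionally stable neutral molecule
cyclohexyl–OTf loses OTf⁻: pKₐ(CF₃SO₃H (triflic acid)) ≈ -14
cyclohexyl–OBs loses OBs⁻: pKₐ(p-BrC₆H₄SO₃H) ≈ -2.8
cyclohexyl–OC(O)CF₃ loses CF₃COO⁻: pKₐ(CF₃COOH) ≈ 0.2
cyclohexyl–NH₃⁺ loses NH₃: pKₐ(NH₄⁺) ≈ 9.2
cyclohexyl–OC(CH₃)₃ loses (CH₃)₃CO⁻: pKₐ(t-BuOH) ≈ 18

cyclohexyl–N₂⁺ > cyclohexyl–OTf > cyclohexyl–OBs > cyclohexyl–OC(O)CF₃ > cyclohexyl–NH₃⁺ > cyclohexyl–OC(CH₃)₃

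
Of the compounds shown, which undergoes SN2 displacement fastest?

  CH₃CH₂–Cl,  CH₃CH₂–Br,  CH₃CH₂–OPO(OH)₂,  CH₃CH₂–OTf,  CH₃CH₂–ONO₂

CH₃CH₂–OTf

With the same alkyl group throughout, only the leaving group differentiates the rates.
The more stable X⁻ (or X) is on its own — i.e. the weaker a base it is — the better a leaving group it makes.
CH₃CH₂–OTf loses OTf⁻: pKₐ(CF₃SO₃H (triflic acid)) ≈ -14
CH₃CH₂–Br loses Br⁻: pKₐ(HBr) ≈ -9
CH₃CH₂–Cl loses Cl⁻: pKₐ(HCl) ≈ -7
CH₃CH₂–ONO₂ loses NO₃⁻: pKₐ(HNO₃) ≈ -1.3
CH₃CH₂–OPO(OH)₂ loses H₂PO₄⁻: pKₐ(H₃PO₄) ≈ 2.1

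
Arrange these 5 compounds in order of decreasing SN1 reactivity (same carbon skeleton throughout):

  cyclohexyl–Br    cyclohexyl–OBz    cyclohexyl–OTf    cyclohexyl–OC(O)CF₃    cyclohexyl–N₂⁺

With the same alkyl group throughout, only the leaving group differentiates the rates.
Rank by basicity of the departing species: weakest base leaves most easily.
cyclohexyl–N₂⁺ loses N₂: no meaningful conjugate acid; N₂ departs as an exceptionally stable neutral molecule
cyclohexyl–OTf loses OTf⁻: pKₐ(CF₃SO₃H (triflic acid)) ≈ -14
cyclohexyl–Br loses Br⁻: pKₐ(HBr) ≈ -9
cyclohexyl–OC(O)CF₃ loses CF₃COO⁻: pKₐ(CF₃COOH) ≈ 0.2
cyclohexyl–OBz loses PhCOO⁻: pKₐ(C₆H₅COOH) ≈ 4.2

cyclohexyl–N₂⁺ > cyclohexyl–OTf > cyclohexyl–Br > cyclohexyl–OC(O)CF₃ > cyclohexyl–OBz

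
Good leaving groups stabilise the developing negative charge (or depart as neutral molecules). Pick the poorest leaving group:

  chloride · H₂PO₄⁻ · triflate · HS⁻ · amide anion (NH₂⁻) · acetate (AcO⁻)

triflate: pKₐ(CF₃SO₃H (triflic acid)) ≈ -14
chloride: pKₐ(HCl) ≈ -7
H₂PO₄⁻: pKₐ(H₃PO₄) ≈ 2.1
acetate (AcO⁻): pKₐ(CH₃COOH) ≈ 4.8
HS⁻: pKₐ(H₂S) ≈ 7
amide anion (NH₂⁻): pKₐ(NH₃) ≈ 38

amide anion (NH₂⁻)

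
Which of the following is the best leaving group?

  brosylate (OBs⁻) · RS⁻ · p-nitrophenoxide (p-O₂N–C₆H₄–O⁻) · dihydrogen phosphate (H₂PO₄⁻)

Leaving-group ability tracks the stability of the departed species; conjugate-acid pKₐ is the usual yardstick (lower pKₐ → better LG).
brosylate (OBs⁻): pKₐ(p-BrC₆H₄SO₃H) ≈ -2.8
dihydrogen phosphate (H₂PO₄⁻): pKₐ(H₃PO₄) ≈ 2.1
p-nitrophenoxide (p-O₂N–C₆H₄–O⁻): pKₐ(p-nitrophenol) ≈ 7.2
RS⁻: pKₐ(RSH (a thiol)) ≈ 10.5

brosylate (OBs⁻)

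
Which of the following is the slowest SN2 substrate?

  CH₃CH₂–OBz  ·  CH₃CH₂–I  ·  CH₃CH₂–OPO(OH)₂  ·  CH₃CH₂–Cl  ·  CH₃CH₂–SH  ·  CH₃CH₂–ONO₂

With the same alkyl group throughout, only the leaving group differentiates the rates.
A good leaving group is a weak base: the lower the pKₐ of its conjugate acid, the more readily it departs.
CH₃CH₂–I loses I⁻: pKₐ(HI) ≈ -10
CH₃CH₂–Cl loses Cl⁻: pKₐ(HCl) ≈ -7
CH₃CH₂–ONO₂ loses NO₃⁻: pKₐ(HNO₃) ≈ -1.3
CH₃CH₂–OPO(OH)₂ loses H₂PO₄⁻: pKₐ(H₃PO₄) ≈ 2.1
CH₃CH₂–OBz loses PhCOO⁻: pKₐ(C₆H₅COOH) ≈ 4.2
CH₃CH₂–SH loses HS⁻: pKₐ(H₂S) ≈ 7

CH₃CH₂–SH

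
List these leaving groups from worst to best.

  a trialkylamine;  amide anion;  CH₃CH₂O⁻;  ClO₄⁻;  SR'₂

Leaving-group ability tracks the stability of the departed species; conjugate-acid pKₐ is the usual yardstick (lower pKₐ → better LG).
ClO₄⁻: pKₐ(HClO₄) ≈ -10 — extremely weak base; rarely used for safety reasons
SR'₂: pKₐ(R'₂SH⁺) ≈ -7 — neutral; leaves from a sulfonium salt (R–SR'₂⁺)
a trialkylamine: pKₐ(R'₃NH⁺) ≈ 10.7 — neutral but still a fairly strong base; Hofmann-elimination LG
CH₃CH₂O⁻: pKₐ(CH₃CH₂OH) ≈ 16 — strong base; alkoxides do not leave unassisted
amide anion: pKₐ(NH₃) ≈ 38
Reversing gives the worst-to-best order requested.

amide anion < CH₃CH₂O⁻ < a trialkylamine < SR'₂ < ClO₄⁻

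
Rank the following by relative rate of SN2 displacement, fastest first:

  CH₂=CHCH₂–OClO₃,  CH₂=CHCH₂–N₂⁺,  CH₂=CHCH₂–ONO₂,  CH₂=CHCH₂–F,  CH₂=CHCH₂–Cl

The skeletons are identical, so relative rate is governed entirely by leaving-group ability.
The more stable X⁻ (or X) is on its own — i.e. the weaker a base it is — the better a leaving group it makes.
CH₂=CHCH₂–N₂⁺ loses N₂: no meaningful conjugate acid; N₂ departs as an exceptionally stable neutral molecule
CH₂=CHCH₂–OClO₃ loses ClO₄⁻: pKₐ(HClO₄) ≈ -10
CH₂=CHCH₂–Cl loses Cl⁻: pKₐ(HCl) ≈ -7
CH₂=CHCH₂–ONO₂ loses NO₃⁻: pKₐ(HNO₃) ≈ -1.3
CH₂=CHCH₂–F loses F⁻: pKₐ(HF) ≈ 3.2

CH₂=CHCH₂–N₂⁺ > CH₂=CHCH₂–OClO₃ > CH₂=CHCH₂–Cl > CH₂=CHCH₂–ONO₂ > CH₂=CHCH₂–F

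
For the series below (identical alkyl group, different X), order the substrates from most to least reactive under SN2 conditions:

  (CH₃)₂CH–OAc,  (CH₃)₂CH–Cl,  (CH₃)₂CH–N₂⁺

(CH₃)₂CH–N₂⁺ > (CH₃)₂CH–Cl > (CH₃)₂CH–OAc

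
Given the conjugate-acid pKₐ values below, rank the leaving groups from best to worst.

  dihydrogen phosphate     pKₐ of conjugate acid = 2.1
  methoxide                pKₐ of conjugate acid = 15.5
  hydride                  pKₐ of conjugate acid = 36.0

Lower conjugate-acid pKₐ ⇒ weaker base ⇒ better leaving group.
Sorting by the given values: dihydrogen phosphate (2.1), methoxide (15.5), hydride (36.0).

dihydrogen phosphate > methoxide > hydride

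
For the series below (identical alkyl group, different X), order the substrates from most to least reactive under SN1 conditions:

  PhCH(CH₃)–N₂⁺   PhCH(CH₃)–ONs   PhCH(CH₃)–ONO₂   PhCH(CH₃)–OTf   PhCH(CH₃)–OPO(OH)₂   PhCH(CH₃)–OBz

The skeletons are identical, so relative rate is governed entirely by leaving-group ability.
A good leaving group is a weak base: the lower the pKₐ of its conjugate acid, the more readily it departs.
PhCH(CH₃)–N₂⁺ loses N₂: no meaningful conjugate acid; N₂ departs as an exceptionally stable neutral molecule
PhCH(CH₃)–OTf loses OTf⁻: pKₐ(CF₃SO₃H (triflic acid)) ≈ -14
PhCH(CH₃)–ONs loses ONs⁻: pKₐ(p-O₂NC₆H₄SO₃H) ≈ -3.5
PhCH(CH₃)–ONO₂ loses NO₃⁻: pKₐ(HNO₃) ≈ -1.3
PhCH(CH₃)–OPO(OH)₂ loses H₂PO₄⁻: pKₐ(H₃PO₄) ≈ 2.1
PhCH(CH₃)–OBz loses PhCOO⁻: pKₐ(C₆H₅COOH) ≈ 4.2

PhCH(CH₃)–N₂⁺ > PhCH(CH₃)–OTf > PhCH(CH₃)–ONs > PhCH(CH₃)–ONO₂ > PhCH(CH₃)–OPO(OH)₂ > PhCH(CH₃)–OBz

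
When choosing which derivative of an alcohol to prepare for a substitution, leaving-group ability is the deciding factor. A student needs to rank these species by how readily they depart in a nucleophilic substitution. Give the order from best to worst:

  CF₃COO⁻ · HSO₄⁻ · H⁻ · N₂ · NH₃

N₂ > HSO₄⁻ > CF₃COO⁻ > NH₃ > H⁻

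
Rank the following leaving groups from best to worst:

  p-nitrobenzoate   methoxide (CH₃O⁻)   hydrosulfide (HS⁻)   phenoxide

p-nitrobenzoate > hydrosulfide (HS⁻) > phenoxide > methoxide (CH₃O⁻)

p-nitrobenzoate: pKₐ(p-nitrobenzoic acid) ≈ 3.4
hydrosulfide (HS⁻): pKₐ(H₂S) ≈ 7
phenoxide: pKₐ(C₆H₅OH (phenol)) ≈ 10
methoxide (CH₃O⁻): pKₐ(CH₃OH) ≈ 15.5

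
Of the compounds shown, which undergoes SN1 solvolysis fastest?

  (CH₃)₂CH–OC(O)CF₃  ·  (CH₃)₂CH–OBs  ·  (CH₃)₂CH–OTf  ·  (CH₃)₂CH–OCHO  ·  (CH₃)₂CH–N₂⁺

(CH₃)₂CH–N₂⁺

The skeletons are identical, so relative rate is governed entirely by leaving-group ability.
Leaving-group ability tracks the stability of the departed species; conjugate-acid pKₐ is the usual yardstick (lower pKₐ → better LG).
(CH₃)₂CH–N₂⁺ loses N₂: no meaningful conjugate acid; N₂ departs as an exceptionally stable neutral molecule
(CH₃)₂CH–OTf loses OTf⁻: pKₐ(CF₃SO₃H (triflic acid)) ≈ -14
(CH₃)₂CH–OBs loses OBs⁻: pKₐ(p-BrC₆H₄SO₃H) ≈ -2.8
(CH₃)₂CH–OC(O)CF₃ loses CF₃COO⁻: pKₐ(CF₃COOH) ≈ 0.2
(CH₃)₂CH–OCHO loses HCOO⁻: pKₐ(HCOOH) ≈ 3.8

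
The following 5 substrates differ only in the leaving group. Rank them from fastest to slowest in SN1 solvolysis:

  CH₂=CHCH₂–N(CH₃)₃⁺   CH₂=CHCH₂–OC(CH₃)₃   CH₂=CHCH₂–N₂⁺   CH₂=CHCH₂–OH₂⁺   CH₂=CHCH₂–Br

CH₂=CHCH₂–N₂⁺ > CH₂=CHCH₂–Br > CH₂=CHCH₂–OH₂⁺ > CH₂=CHCH₂–N(CH₃)₃⁺ > CH₂=CHCH₂–OC(CH₃)₃

With the same alkyl group throughout, only the leaving group differentiates the rates.
Rank by basicity of the departing species: weakest base leaves most easily.
CH₂=CHCH₂–N₂⁺ loses N₂: no meaningful conjugate acid; N₂ departs as an exceptionally stable neutral molecule
CH₂=CHCH₂–Br loses Br⁻: pKₐ(HBr) ≈ -9
CH₂=CHCH₂–OH₂⁺ loses H₂O: pKₐ(H₃O⁺) ≈ -1.7
CH₂=CHCH₂–N(CH₃)₃⁺ loses NR'₃: pKₐ(R'₃NH⁺) ≈ 10.7
CH₂=CHCH₂–OC(CH₃)₃ loses (CH₃)₃CO⁻: pKₐ(t-BuOH) ≈ 18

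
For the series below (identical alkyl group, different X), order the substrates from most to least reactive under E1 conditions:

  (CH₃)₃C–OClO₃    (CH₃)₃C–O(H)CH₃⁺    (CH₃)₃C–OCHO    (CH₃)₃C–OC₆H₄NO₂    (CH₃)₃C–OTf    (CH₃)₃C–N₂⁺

Same R in every case — rank the leaving groups.
Rank by basicity of the departing species: weakest base leaves most easily.
(CH₃)₃C–N₂⁺ loses N₂: no meaningful conjugate acid; N₂ departs as an exceptionally stable neutral molecule
(CH₃)₃C–OTf loses OTf⁻: pKₐ(CF₃SO₃H (triflic acid)) ≈ -14
(CH₃)₃C–OClO₃ loses ClO₄⁻: pKₐ(HClO₄) ≈ -10
(CH₃)₃C–O(H)CH₃⁺ loses R'OH: pKₐ(R'OH₂⁺) ≈ -2.4
(CH₃)₃C–OCHO loses HCOO⁻: pKₐ(HCOOH) ≈ 3.8
(CH₃)₃C–OC₆H₄NO₂ loses p-O₂N–C₆H₄–O⁻: pKₐ(p-nitrophenol) ≈ 7.2

(CH₃)₃C–N₂⁺ > (CH₃)₃C–OTf > (CH₃)₃C–OClO₃ > (CH₃)₃C–O(H)CH₃⁺ > (CH₃)₃C–OCHO > (CH₃)₃C–OC₆H₄NO₂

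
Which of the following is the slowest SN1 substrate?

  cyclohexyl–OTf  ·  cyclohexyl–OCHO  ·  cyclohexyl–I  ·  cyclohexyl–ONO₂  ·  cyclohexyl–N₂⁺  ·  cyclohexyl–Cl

Same R in every case — rank the leaving groups.
The more stable X⁻ (or X) is on its own — i.e. the weaker a base it is — the better a leaving group it makes.
cyclohexyl–N₂⁺ loses N₂: no meaningful conjugate acid; N₂ departs as an exceptionally stable neutral molecule
cyclohexyl–OTf loses OTf⁻: pKₐ(CF₃SO₃H (triflic acid)) ≈ -14
cyclohexyl–I loses I⁻: pKₐ(HI) ≈ -10
cyclohexyl–Cl loses Cl⁻: pKₐ(HCl) ≈ -7
cyclohexyl–ONO₂ loses NO₃⁻: pKₐ(HNO₃) ≈ -1.3
cyclohexyl–OCHO loses HCOO⁻: pKₐ(HCOOH) ≈ 3.8

cyclohexyl–OCHO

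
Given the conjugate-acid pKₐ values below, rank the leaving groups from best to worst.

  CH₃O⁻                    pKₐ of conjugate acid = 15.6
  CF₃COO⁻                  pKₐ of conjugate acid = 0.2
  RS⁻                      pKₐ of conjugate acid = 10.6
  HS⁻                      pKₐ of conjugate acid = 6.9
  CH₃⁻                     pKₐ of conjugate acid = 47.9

CF₃COO⁻ > HS⁻ > RS⁻ > CH₃O⁻ > CH₃⁻

Lower conjugate-acid pKₐ ⇒ weaker base ⇒ better leaving group.
Sorting by the given values: CF₃COO⁻ (0.2), HS⁻ (6.9), RS⁻ (10.6), CH₃O⁻ (15.6), CH₃⁻ (47.9).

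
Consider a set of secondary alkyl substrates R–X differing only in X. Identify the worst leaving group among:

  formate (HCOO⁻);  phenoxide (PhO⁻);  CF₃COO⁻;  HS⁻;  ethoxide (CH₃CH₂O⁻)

ethoxide (CH₃CH₂O⁻)

CF₃COO⁻: pKₐ(CF₃COOH) ≈ 0.2
formate (HCOO⁻): pKₐ(HCOOH) ≈ 3.8
HS⁻: pKₐ(H₂S) ≈ 7
phenoxide (PhO⁻): pKₐ(C₆H₅OH (phenol)) ≈ 10
ethoxide (CH₃CH₂O⁻): pKₐ(CH₃CH₂OH) ≈ 16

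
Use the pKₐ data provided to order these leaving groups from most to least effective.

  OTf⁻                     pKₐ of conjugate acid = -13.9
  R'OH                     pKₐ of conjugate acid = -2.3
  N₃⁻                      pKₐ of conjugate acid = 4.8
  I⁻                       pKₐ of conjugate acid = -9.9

Lower conjugate-acid pKₐ ⇒ weaker base ⇒ better leaving group.
Sorting by the given values: OTf⁻ (-13.9), I⁻ (-9.9), R'OH (-2.3), N₃⁻ (4.8).

OTf⁻ > I⁻ > R'OH > N₃⁻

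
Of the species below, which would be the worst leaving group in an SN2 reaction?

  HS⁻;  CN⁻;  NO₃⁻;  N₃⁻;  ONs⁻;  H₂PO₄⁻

Rank by basicity of the departing species: weakest base leaves most easily.
ONs⁻: pKₐ(p-O₂NC₆H₄SO₃H) ≈ -3.5
NO₃⁻: pKₐ(HNO₃) ≈ -1.3
H₂PO₄⁻: pKₐ(H₃PO₄) ≈ 2.1
N₃⁻: pKₐ(HN₃) ≈ 4.7
HS⁻: pKₐ(H₂S) ≈ 7
CN⁻: pKₐ(HCN) ≈ 9.2

CN⁻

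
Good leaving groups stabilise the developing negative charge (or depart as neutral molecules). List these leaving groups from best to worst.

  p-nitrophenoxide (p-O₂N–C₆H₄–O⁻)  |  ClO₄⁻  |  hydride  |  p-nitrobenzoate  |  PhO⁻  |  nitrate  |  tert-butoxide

ClO₄⁻: pKₐ(HClO₄) ≈ -10 — extremely weak base; rarely used for safety reasons
nitrate: pKₐ(HNO₃) ≈ -1.3 — resonance-delocalised over three oxygens
p-nitrobenzoate: pKₐ(p-nitrobenzoic acid) ≈ 3.4 — electron-withdrawing nitro group stabilises the carboxylate
p-nitrophenoxide (p-O₂N–C₆H₄–O⁻): pKₐ(p-nitrophenol) ≈ 7.2
PhO⁻: pKₐ(C₆H₅OH (phenol)) ≈ 10 — resonance into the ring helps, but still a poor LG
tert-butoxide: pKₐ(t-BuOH) ≈ 18
hydride: pKₐ(H₂) ≈ 36

ClO₄⁻ > nitrate > p-nitrobenzoate > p-nitrophenoxide (p-O₂N–C₆H₄–O⁻) > PhO⁻ > tert-butoxide > hydride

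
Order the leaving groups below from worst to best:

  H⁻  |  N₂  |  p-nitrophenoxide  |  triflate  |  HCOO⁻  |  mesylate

H⁻ < p-nitrophenoxide < HCOO⁻ < mesylate < triflate < N₂

A good leaving group is a weak base: the lower the pKₐ of its conjugate acid, the more readily it departs.
N₂: no meaningful conjugate acid; N₂ departs as an exceptionally stable neutral molecule
triflate: pKₐ(CF₃SO₃H (triflic acid)) ≈ -14
mesylate: pKₐ(CH₃SO₃H (MsOH)) ≈ -1.9
HCOO⁻: pKₐ(HCOOH) ≈ 3.8
p-nitrophenoxide: pKₐ(p-nitrophenol) ≈ 7.2
H⁻: pKₐ(H₂) ≈ 36
The question asks for worst first, so the sequence is read in increasing leaving-group ability.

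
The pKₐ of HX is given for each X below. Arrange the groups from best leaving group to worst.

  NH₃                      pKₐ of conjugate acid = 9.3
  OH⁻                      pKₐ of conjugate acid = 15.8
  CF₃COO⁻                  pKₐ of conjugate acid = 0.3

CF₃COO⁻ > NH₃ > OH⁻

Lower conjugate-acid pKₐ ⇒ weaker base ⇒ better leaving group.
Sorting by the given values: CF₃COO⁻ (0.3), NH₃ (9.3), OH⁻ (15.8).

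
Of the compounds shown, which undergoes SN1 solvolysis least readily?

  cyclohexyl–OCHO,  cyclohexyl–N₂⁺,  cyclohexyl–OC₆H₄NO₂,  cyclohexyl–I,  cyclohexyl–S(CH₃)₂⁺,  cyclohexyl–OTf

cyclohexyl–OC₆H₄NO₂

The skeletons are identical, so relative rate is governed entirely by leaving-group ability.
The more stable X⁻ (or X) is on its own — i.e. the weaker a base it is — the better a leaving group it makes.
cyclohexyl–N₂⁺ loses N₂: no meaningful conjugate acid; N₂ departs as an exceptionally stable neutral molecule
cyclohexyl–OTf loses OTf⁻: pKₐ(CF₃SO₃H (triflic acid)) ≈ -14
cyclohexyl–I loses I⁻: pKₐ(HI) ≈ -10
cyclohexyl–S(CH₃)₂⁺ loses SR'₂: pKₐ(R'₂SH⁺) ≈ -7
cyclohexyl–OCHO loses HCOO⁻: pKₐ(HCOOH) ≈ 3.8
cyclohexyl–OC₆H₄NO₂ loses p-O₂N–C₆H₄–O⁻: pKₐ(p-nitrophenol) ≈ 7.2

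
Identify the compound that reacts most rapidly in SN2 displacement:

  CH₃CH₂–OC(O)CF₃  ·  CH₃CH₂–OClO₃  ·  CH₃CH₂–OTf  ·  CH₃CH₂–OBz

With the same alkyl group throughout, only the leaving group differentiates the rates.
A good leaving group is a weak base: the lower the pKₐ of its conjugate acid, the more readily it departs.
CH₃CH₂–OTf loses OTf⁻: pKₐ(CF₃SO₃H (triflic acid)) ≈ -14
CH₃CH₂–OClO₃ loses ClO₄⁻: pKₐ(HClO₄) ≈ -10
CH₃CH₂–OC(O)CF₃ loses CF₃COO⁻: pKₐ(CF₃COOH) ≈ 0.2
CH₃CH₂–OBz loses PhCOO⁻: pKₐ(C₆H₅COOH) ≈ 4.2

CH₃CH₂–OTf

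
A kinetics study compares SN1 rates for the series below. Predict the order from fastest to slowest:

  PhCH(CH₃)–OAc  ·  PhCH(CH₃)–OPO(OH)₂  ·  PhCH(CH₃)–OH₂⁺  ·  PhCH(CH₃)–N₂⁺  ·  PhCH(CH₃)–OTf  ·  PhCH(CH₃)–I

PhCH(CH₃)–N₂⁺ > PhCH(CH₃)–OTf > PhCH(CH₃)–I > PhCH(CH₃)–OH₂⁺ > PhCH(CH₃)–OPO(OH)₂ > PhCH(CH₃)–OAc

Identical carbon frameworks mean the comparison reduces to leaving-group quality.
A good leaving group is a weak base: the lower the pKₐ of its conjugate acid, the more readily it departs.
PhCH(CH₃)–N₂⁺ loses N₂: no meaningful conjugate acid; N₂ departs as an exceptionally stable neutral molecule
PhCH(CH₃)–OTf loses OTf⁻: pKₐ(CF₃SO₃H (triflic acid)) ≈ -14
PhCH(CH₃)–I loses I⁻: pKₐ(HI) ≈ -10
PhCH(CH₃)–OH₂⁺ loses H₂O: pKₐ(H₃O⁺) ≈ -1.7
PhCH(CH₃)–OPO(OH)₂ loses H₂PO₄⁻: pKₐ(H₃PO₄) ≈ 2.1
PhCH(CH₃)–OAc loses AcO⁻: pKₐ(CH₃COOH) ≈ 4.8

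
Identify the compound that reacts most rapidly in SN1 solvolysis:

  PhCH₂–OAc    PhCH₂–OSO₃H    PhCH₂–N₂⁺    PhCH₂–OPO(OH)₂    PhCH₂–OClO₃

PhCH₂–N₂⁺

Same R in every case — rank the leaving groups.
The more stable X⁻ (or X) is on its own — i.e. the weaker a base it is — the better a leaving group it makes.
PhCH₂–N₂⁺ loses N₂: no meaningful conjugate acid; N₂ departs as an exceptionally stable neutral molecule
PhCH₂–OClO₃ loses ClO₄⁻: pKₐ(HClO₄) ≈ -10
PhCH₂–OSO₃H loses HSO₄⁻: pKₐ(H₂SO₄) ≈ -3
PhCH₂–OPO(OH)₂ loses H₂PO₄⁻: pKₐ(H₃PO₄) ≈ 2.1
PhCH₂–OAc loses AcO⁻: pKₐ(CH₃COOH) ≈ 4.8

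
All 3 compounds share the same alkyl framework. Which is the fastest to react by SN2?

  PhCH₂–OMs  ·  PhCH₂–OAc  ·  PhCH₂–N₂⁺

Same R in every case — rank the leaving groups.
Rank by basicity of the departing species: weakest base leaves most easily.
PhCH₂–N₂⁺ loses N₂: no meaningful conjugate acid; N₂ departs as an exceptionally stable neutral molecule
PhCH₂–OMs loses OMs⁻: pKₐ(CH₃SO₃H (MsOH)) ≈ -1.9
PhCH₂–OAc loses AcO⁻: pKₐ(CH₃COOH) ≈ 4.8

PhCH₂–N₂⁺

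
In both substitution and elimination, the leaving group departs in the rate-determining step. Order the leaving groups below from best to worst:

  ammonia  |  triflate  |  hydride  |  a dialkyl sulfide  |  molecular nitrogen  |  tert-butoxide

The more stable X⁻ (or X) is on its own — i.e. the weaker a base it is — the better a leaving group it makes.
molecular nitrogen: no meaningful conjugate acid; N₂ departs as an exceptionally stable neutral molecule
triflate: pKₐ(CF₃SO₃H (triflic acid)) ≈ -14
a dialkyl sulfide: pKₐ(R'₂SH⁺) ≈ -7
ammonia: pKₐ(NH₄⁺) ≈ 9.2 — neutral but moderately basic; leaves from R–NH₃⁺
tert-butoxide: pKₐ(t-BuOH) ≈ 18
hydride: pKₐ(H₂) ≈ 36

molecular nitrogen > triflate > a dialkyl sulfide > ammonia > tert-butoxide > hydride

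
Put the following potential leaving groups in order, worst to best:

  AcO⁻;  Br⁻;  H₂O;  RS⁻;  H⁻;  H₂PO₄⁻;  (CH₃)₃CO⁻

H⁻ < (CH₃)₃CO⁻ < RS⁻ < AcO⁻ < H₂PO₄⁻ < H₂O < Br⁻

Rank by basicity of the departing species: weakest base leaves most easily.
Br⁻: pKₐ(HBr) ≈ -9
H₂O: pKₐ(H₃O⁺) ≈ -1.7 — neutral; leaves from a protonated alcohol (R–OH₂⁺)
H₂PO₄⁻: pKₐ(H₃PO₄) ≈ 2.1
AcO⁻: pKₐ(CH₃COOH) ≈ 4.8 — resonance-stabilised but still a weak base
RS⁻: pKₐ(RSH (a thiol)) ≈ 10.5 — moderately basic; rarely leaves without activation
(CH₃)₃CO⁻: pKₐ(t-BuOH) ≈ 18
H⁻: pKₐ(H₂) ≈ 36
The question asks for worst first, so the sequence is read in increasing leaving-group ability.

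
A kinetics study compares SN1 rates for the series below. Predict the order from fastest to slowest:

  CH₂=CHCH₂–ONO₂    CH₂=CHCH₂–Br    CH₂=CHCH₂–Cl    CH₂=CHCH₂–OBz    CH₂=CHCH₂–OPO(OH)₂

Identical carbon frameworks mean the comparison reduces to leaving-group quality.
Rank by basicity of the departing species: weakest base leaves most easily.
CH₂=CHCH₂–Br loses Br⁻: pKₐ(HBr) ≈ -9
CH₂=CHCH₂–Cl loses Cl⁻: pKₐ(HCl) ≈ -7
CH₂=CHCH₂–ONO₂ loses NO₃⁻: pKₐ(HNO₃) ≈ -1.3
CH₂=CHCH₂–OPO(OH)₂ loses H₂PO₄⁻: pKₐ(H₃PO₄) ≈ 2.1
CH₂=CHCH₂–OBz loses PhCOO⁻: pKₐ(C₆H₅COOH) ≈ 4.2

CH₂=CHCH₂–Br > CH₂=CHCH₂–Cl > CH₂=CHCH₂–ONO₂ > CH₂=CHCH₂–OPO(OH)₂ > CH₂=CHCH₂–OBz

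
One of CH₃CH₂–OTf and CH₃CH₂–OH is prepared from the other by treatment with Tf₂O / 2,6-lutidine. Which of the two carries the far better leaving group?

CH₃CH₂–OTf

From CH₃CH₂–OH the departing group would be OH⁻ (pKₐ(H₂O) ≈ 15.7). Strong base; essentially never leaves without prior activation.
From CH₃CH₂–OTf the leaving group is OTf⁻ (pKₐ(CF₃SO₃H (triflic acid)) ≈ -14). Charge spread over three oxygens and a CF₃ group; the premier leaving group in synthesis.
Treatment with Tf₂O / 2,6-lutidine works by converting the hydroxyl into a triflate, making CH₃CH₂–OTf enormously more reactive.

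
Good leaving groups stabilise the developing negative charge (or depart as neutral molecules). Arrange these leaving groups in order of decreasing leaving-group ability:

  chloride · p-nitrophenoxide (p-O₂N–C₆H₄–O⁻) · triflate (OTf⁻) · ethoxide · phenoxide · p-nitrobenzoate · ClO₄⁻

The more stable X⁻ (or X) is on its own — i.e. the weaker a base it is — the better a leaving group it makes.
triflate (OTf⁻): pKₐ(CF₃SO₃H (triflic acid)) ≈ -14
ClO₄⁻: pKₐ(HClO₄) ≈ -10
chloride: pKₐ(HCl) ≈ -7
p-nitrobenzoate: pKₐ(p-nitrobenzoic acid) ≈ 3.4 — electron-withdrawing nitro group stabilises the carboxylate
p-nitrophenoxide (p-O₂N–C₆H₄–O⁻): pKₐ(p-nitrophenol) ≈ 7.2 — nitro group delocalises the charge; the classic chromogenic LG
phenoxide: pKₐ(C₆H₅OH (phenol)) ≈ 10 — resonance into the ring helps, but still a poor LG
ethoxide: pKₐ(CH₃CH₂OH) ≈ 16 — strong base; alkoxides do not leave unassisted

triflate (OTf⁻) > ClO₄⁻ > chloride > p-nitrobenzoate > p-nitrophenoxide (p-O₂N–C₆H₄–O⁻) > phenoxide > ethoxide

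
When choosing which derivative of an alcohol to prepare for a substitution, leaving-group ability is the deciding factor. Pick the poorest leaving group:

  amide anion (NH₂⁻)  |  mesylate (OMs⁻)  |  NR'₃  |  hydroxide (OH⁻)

amide anion (NH₂⁻)

Rank by basicity of the departing species: weakest base leaves most easily.
mesylate (OMs⁻): pKₐ(CH₃SO₃H (MsOH)) ≈ -1.9
NR'₃: pKₐ(R'₃NH⁺) ≈ 10.7
hydroxide (OH⁻): pKₐ(H₂O) ≈ 15.7
amide anion (NH₂⁻): pKₐ(NH₃) ≈ 38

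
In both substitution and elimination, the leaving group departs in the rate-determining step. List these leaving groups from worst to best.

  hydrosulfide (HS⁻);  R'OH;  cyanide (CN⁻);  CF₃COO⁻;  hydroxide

The more stable X⁻ (or X) is on its own — i.e. the weaker a base it is — the better a leaving group it makes.
R'OH: pKₐ(R'OH₂⁺) ≈ -2.4
CF₃COO⁻: pKₐ(CF₃COOH) ≈ 0.2
hydrosulfide (HS⁻): pKₐ(H₂S) ≈ 7
cyanide (CN⁻): pKₐ(HCN) ≈ 9.2
hydroxide: pKₐ(H₂O) ≈ 15.7
Listed from poorest to best leaving group as asked.

hydroxide < cyanide (CN⁻) < hydrosulfide (HS⁻) < CF₃COO⁻ < R'OH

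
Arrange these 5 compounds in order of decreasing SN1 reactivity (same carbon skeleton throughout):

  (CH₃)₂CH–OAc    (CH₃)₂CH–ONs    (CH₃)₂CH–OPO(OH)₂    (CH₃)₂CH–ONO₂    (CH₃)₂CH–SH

Same R in every case — rank the leaving groups.
Rank by basicity of the departing species: weakest base leaves most easily.
(CH₃)₂CH–ONs loses ONs⁻: pKₐ(p-O₂NC₆H₄SO₃H) ≈ -3.5
(CH₃)₂CH–ONO₂ loses NO₃⁻: pKₐ(HNO₃) ≈ -1.3
(CH₃)₂CH–OPO(OH)₂ loses H₂PO₄⁻: pKₐ(H₃PO₄) ≈ 2.1
(CH₃)₂CH–OAc loses AcO⁻: pKₐ(CH₃COOH) ≈ 4.8
(CH₃)₂CH–SH loses HS⁻: pKₐ(H₂S) ≈ 7

(CH₃)₂CH–ONs > (CH₃)₂CH–ONO₂ > (CH₃)₂CH–OPO(OH)₂ > (CH₃)₂CH–OAc > (CH₃)₂CH–SH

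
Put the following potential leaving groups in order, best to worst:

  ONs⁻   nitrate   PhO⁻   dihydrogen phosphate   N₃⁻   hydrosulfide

Leaving-group ability tracks the stability of the departed species; conjugate-acid pKₐ is the usual yardstick (lower pKₐ → better LG).
ONs⁻: pKₐ(p-O₂NC₆H₄SO₃H) ≈ -3.5 — p-nitro group further stabilises the sulfonate
nitrate: pKₐ(HNO₃) ≈ -1.3
dihydrogen phosphate: pKₐ(H₃PO₄) ≈ 2.1
N₃⁻: pKₐ(HN₃) ≈ 4.7
hydrosulfide: pKₐ(H₂S) ≈ 7
PhO⁻: pKₐ(C₆H₅OH (phenol)) ≈ 10 — resonance into the ring helps, but still a poor LG

ONs⁻ > nitrate > dihydrogen phosphate > N₃⁻ > hydrosulfide > PhO⁻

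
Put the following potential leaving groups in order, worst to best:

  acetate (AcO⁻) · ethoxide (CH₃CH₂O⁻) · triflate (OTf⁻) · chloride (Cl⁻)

ethoxide (CH₃CH₂O⁻) < acetate (AcO⁻) < chloride (Cl⁻) < triflate (OTf⁻)

Rank by basicity of the departing species: weakest base leaves most easily.
triflate (OTf⁻): pKₐ(CF₃SO₃H (triflic acid)) ≈ -14
chloride (Cl⁻): pKₐ(HCl) ≈ -7
acetate (AcO⁻): pKₐ(CH₃COOH) ≈ 4.8 — resonance-stabilised but still a weak base
ethoxide (CH₃CH₂O⁻): pKₐ(CH₃CH₂OH) ≈ 16 — strong base; alkoxides do not leave unassisted
The question asks for worst first, so the sequence is read in increasing leaving-group ability.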